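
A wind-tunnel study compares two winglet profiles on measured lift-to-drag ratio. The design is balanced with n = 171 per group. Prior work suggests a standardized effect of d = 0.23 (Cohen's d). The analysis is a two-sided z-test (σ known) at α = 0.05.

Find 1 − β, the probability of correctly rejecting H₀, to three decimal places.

Noncentrality parameter: δ = d·√(n/2) = 0.23 × √(171/2) = 2.1267
Critical value for a two-sided test at α = 0.05: z_{α/2} = 1.960.
Power = Φ(δ − 1.960) + Φ(−δ − 1.960) = Φ(0.167) + Φ(-4.087) = 0.5662 + 0.0000 = 0.5662.

Power ≈ 0.566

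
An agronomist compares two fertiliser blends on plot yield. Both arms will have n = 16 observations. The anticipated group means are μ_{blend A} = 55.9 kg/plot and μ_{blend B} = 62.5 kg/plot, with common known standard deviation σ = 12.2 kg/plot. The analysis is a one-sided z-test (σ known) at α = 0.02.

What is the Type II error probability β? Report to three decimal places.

Standardized effect: d = |μ_{blend A} − μ_{blend B}| / σ = |55.9 − 62.5| / 12.2 = 0.5410
Noncentrality parameter: δ = d·√(n/2) = 0.5410 × √(16/2) = 1.5301
One-sided α = 0.02 → critical value z_{0.02} = 2.054.
Power = Φ(δ − 2.054) = Φ(-0.524) = 0.3003.
Type II error: β = 1 − power = 1 − 0.3003 = 0.6997.

β ≈ 0.700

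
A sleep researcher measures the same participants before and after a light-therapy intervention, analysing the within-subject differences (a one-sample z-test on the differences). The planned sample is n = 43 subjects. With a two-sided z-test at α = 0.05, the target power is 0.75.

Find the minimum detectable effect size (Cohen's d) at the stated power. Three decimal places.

Need Φ(δ − 1.960) = 0.75, so δ = 1.960 + 0.674 = 2.634.
(Lower-tail contribution to power is negligible for δ > 0.)
δ = d·√n ⇒ d = δ/√n = 2.634/√43 = 0.4018.

d ≈ 0.402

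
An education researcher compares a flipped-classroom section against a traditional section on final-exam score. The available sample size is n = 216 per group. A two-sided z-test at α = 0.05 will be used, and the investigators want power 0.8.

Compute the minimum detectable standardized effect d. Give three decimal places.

d ≈ 0.270

Required noncentrality: δ = z_{0.025} + z_{0.20} = 1.960 + 0.842 = 2.802.
(Lower-tail contribution to power is negligible for δ > 0.)
δ = d·√(n/2) ⇒ d = δ/√(n/2) = 2.802/√(216/2) = 0.2696.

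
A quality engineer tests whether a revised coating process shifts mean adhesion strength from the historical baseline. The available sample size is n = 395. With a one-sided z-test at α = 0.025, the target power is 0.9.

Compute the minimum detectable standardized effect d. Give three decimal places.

d ≈ 0.163

Required noncentrality: δ = z_{0.025} + z_{0.10} = 1.960 + 1.282 = 3.242.
δ = d·√n ⇒ d = δ/√n = 3.242/√395 = 0.1631.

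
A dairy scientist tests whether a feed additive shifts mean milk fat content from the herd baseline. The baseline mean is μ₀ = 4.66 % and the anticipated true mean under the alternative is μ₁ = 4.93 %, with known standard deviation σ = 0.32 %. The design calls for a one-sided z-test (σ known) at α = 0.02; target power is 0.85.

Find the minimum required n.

Standardized effect: d = |μ₁ − μ₀| / σ = |4.93 − 4.66| / 0.32 = 0.8438
For power 0.85 need Φ(δ − z_{0.02}) = 0.85, so δ = z_{0.02} + z_{0.15} = 2.054 + 1.036 = 3.090.
δ = d·√n ⇒ n = (δ/d)² = (3.090 / 0.8438)² = 13.41.
Round up to the next whole unit.

n = 14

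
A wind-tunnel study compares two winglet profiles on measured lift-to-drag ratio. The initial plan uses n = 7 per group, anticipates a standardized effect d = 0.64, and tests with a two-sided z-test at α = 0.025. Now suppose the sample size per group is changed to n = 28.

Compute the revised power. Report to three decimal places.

Power ≈ 0.561

With n = 28 per group: δ = d·√(n/2) = 0.64 × √(28/2) = 2.3947. Critical value z_{0.0125} = 2.241.
Revised power = Φ(δ − 2.241) + Φ(−δ − 2.241) = Φ(0.153) + Φ(-4.636) = 0.5609 + 0.0000 = 0.5609.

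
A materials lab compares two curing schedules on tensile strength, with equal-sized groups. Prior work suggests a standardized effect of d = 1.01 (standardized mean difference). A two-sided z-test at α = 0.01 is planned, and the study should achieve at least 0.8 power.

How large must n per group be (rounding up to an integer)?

n = 23 per group

For power 0.8 need Φ(δ − z_{0.005}) = 0.8, so δ = z_{0.005} + z_{0.20} = 2.576 + 0.842 = 3.417.
(The Φ(−δ − z_{α/2}) term is vanishingly small for δ > 0 and is dropped in the standard sample-size formula.)
δ = d·√(n/2) ⇒ n = 2(δ/d)² = 2 × (3.417 / 1.01)² = 22.90.
Round up to the next whole unit.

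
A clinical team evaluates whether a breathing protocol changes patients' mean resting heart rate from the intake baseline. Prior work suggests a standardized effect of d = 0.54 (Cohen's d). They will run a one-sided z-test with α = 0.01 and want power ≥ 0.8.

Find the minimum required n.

n = 35

Set Φ(δ − 2.326) = 0.8; then δ − 2.326 = Φ⁻¹(0.8) = 0.842, giving δ = 3.168.
δ = d·√n ⇒ n = (δ/d)² = (3.168 / 0.54)² = 34.42.
Round up to the next whole unit.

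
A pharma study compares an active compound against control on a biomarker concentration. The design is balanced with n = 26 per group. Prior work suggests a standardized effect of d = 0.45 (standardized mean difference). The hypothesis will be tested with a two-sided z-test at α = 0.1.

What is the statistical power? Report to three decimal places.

Power ≈ 0.492

Noncentrality parameter: δ = d·√(n/2) = 0.45 × √(26/2) = 1.6225
Two-sided α = 0.1 → critical value z_{0.05} = 1.645.
Power = Φ(δ − 1.645) + Φ(−δ − 1.645) = Φ(-0.022) + Φ(-3.267) = 0.4911 + 0.0005 = 0.4916.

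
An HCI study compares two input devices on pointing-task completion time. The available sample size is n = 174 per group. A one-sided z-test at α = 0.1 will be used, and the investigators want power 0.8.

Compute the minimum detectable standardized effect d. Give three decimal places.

Need Φ(δ − 1.282) = 0.8, so δ = 1.282 + 0.842 = 2.123.
δ = d·√(n/2) ⇒ d = δ/√(n/2) = 2.123/√(174/2) = 0.2276.

d ≈ 0.228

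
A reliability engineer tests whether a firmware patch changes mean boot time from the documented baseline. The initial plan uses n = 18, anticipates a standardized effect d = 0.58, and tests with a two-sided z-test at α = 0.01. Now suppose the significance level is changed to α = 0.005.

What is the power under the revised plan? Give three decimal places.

Power ≈ 0.365

δ = d·√n = 0.58 × √18 = 2.4607 (unchanged). New critical value: z_{0.0025} = 2.807.
Revised power = Φ(δ − 2.807) + Φ(−δ − 2.807) = Φ(-0.346) + Φ(-5.268) = 0.3646 + 0.0000 = 0.3646.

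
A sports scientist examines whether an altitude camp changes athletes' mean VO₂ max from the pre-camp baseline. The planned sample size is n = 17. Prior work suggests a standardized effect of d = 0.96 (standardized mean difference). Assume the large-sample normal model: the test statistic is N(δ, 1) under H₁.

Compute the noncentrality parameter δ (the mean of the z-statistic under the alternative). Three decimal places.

δ ≈ 3.958

The noncentrality parameter scales effect size by the design's sample-size factor: δ = d·√n = 0.96 × √17 = 3.9582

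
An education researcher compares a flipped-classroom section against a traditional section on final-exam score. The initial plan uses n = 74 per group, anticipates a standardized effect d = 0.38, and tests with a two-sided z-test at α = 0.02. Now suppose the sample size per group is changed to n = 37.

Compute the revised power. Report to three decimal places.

Power ≈ 0.245

With n = 37 per group: δ = d·√(n/2) = 0.38 × √(37/2) = 1.6344. Critical value z_{0.01} = 2.326.
Revised power = Φ(δ − 2.326) + Φ(−δ − 2.326) = Φ(-0.692) + Φ(-3.961) = 0.2445 + 0.0000 = 0.2445.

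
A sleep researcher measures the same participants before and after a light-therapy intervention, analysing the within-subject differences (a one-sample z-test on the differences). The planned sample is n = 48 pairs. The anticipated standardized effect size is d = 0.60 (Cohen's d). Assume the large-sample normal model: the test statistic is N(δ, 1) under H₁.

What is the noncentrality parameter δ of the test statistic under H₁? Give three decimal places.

δ = d·√n = 0.60 × √48 = 4.1569

δ ≈ 4.157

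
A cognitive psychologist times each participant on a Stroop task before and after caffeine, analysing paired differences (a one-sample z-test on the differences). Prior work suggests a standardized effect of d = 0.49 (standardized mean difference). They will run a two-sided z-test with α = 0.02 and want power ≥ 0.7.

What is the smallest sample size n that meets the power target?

n = 34

Set Φ(δ − 2.326) = 0.7; then δ − 2.326 = Φ⁻¹(0.7) = 0.524, giving δ = 2.851.
(For δ > 0 the lower-tail rejection region contributes negligibly to power, so the one-term inversion is standard.)
δ = d·√n ⇒ n = (δ/d)² = (2.851 / 0.49)² = 33.85.
Rounding up, n = 34.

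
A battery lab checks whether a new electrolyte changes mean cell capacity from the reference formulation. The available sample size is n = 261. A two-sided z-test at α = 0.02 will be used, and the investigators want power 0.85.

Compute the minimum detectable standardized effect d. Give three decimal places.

d ≈ 0.208

Required noncentrality: δ = z_{0.01} + z_{0.15} = 2.326 + 1.036 = 3.363.
(The second rejection-region term Φ(−δ − z_{α/2}) is negligible and dropped.)
δ = d·√n ⇒ d = δ/√n = 3.363/√261 = 0.2082.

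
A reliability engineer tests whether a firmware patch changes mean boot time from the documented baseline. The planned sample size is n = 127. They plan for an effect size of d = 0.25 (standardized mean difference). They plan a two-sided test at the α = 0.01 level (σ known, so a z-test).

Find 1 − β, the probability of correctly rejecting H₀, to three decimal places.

Noncentrality parameter: δ = d·√n = 0.25 × √127 = 2.8174
Critical value for a two-sided test at α = 0.01: z_{α/2} = 2.576.
Power = Φ(δ − 2.576) + Φ(−δ − 2.576) = Φ(0.242) + Φ(-5.393) = 0.5954 + 0.0000 = 0.5954.

Power ≈ 0.595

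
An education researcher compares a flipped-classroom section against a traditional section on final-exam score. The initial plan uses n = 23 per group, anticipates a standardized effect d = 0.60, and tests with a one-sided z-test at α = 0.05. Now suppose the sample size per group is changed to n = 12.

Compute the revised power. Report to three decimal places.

Power ≈ 0.430

With n = 12 per group: δ = d·√(n/2) = 0.60 × √(12/2) = 1.4697. Critical value z_{0.05} = 1.645.
Revised power = Φ(δ − 1.645) = Φ(-0.175) = 0.4305.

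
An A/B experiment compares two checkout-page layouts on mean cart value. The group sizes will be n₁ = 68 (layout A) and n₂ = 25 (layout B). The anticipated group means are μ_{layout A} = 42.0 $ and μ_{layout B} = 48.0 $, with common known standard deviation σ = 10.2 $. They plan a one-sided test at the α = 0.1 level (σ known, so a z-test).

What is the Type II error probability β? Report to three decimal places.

β ≈ 0.109

Standardized effect: d = |μ_{layout A} − μ_{layout B}| / σ = |42.0 − 48.0| / 10.2 = 0.5882
Noncentrality parameter: δ = d / √(1/n₁ + 1/n₂) = 0.5882 / √(1/68 + 1/25) = 2.5150
One-sided α = 0.1 → critical value z_{0.1} = 1.282.
Power = P(Z > 1.282 − δ) = Φ(1.233) = 0.8913.
Type II error: β = 1 − power = 1 − 0.8913 = 0.1087.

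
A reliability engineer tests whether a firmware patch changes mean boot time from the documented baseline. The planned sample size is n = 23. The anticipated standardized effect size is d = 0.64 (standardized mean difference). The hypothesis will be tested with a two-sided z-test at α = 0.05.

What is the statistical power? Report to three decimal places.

Power ≈ 0.866

Noncentrality parameter: δ = d·√n = 0.64 × √23 = 3.0693
Critical value for a two-sided test at α = 0.05: z_{α/2} = 1.960.
Power = Φ(δ − 1.960) + Φ(−δ − 1.960) = Φ(1.109) + Φ(-5.029) = 0.8664 + 0.0000 = 0.8664.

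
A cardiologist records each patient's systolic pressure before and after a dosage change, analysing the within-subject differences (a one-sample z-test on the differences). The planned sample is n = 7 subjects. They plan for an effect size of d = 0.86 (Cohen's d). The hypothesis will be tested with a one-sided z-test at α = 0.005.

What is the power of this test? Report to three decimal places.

Power ≈ 0.382

Noncentrality parameter: δ = d·√n = 0.86 × √7 = 2.2753
Critical value for a one-sided test at α = 0.005: z_α = 2.576.
Power = P(Z > 2.576 − δ) = Φ(-0.300) = 0.3819.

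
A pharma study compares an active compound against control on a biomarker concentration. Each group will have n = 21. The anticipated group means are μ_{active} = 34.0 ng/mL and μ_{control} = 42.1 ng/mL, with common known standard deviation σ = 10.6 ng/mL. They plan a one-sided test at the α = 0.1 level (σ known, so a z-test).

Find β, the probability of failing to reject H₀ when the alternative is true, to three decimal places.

β ≈ 0.116

Standardized effect: d = |μ_{active} − μ_{control}| / σ = |34.0 − 42.1| / 10.6 = 0.7642
Noncentrality parameter: δ = d·√(n/2) = 0.7642 × √(21/2) = 2.4761
One-sided α = 0.1 → critical value z_{0.1} = 1.282.
Power = Φ(δ − 1.282) = Φ(1.195) = 0.8839.
Type II error: β = 1 − power = 1 − 0.8839 = 0.1161.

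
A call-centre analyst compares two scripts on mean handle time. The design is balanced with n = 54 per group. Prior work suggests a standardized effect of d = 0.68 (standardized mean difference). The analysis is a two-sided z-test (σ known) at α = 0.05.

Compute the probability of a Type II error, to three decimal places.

Noncentrality parameter: δ = d·√(n/2) = 0.68 × √(54/2) = 3.5334
Critical value for a two-sided test at α = 0.05: z_{α/2} = 1.960.
Power = Φ(δ − 1.960) + Φ(−δ − 1.960) = Φ(1.573) + Φ(-5.493) = 0.9422 + 0.0000 = 0.9422.
Type II error: β = 1 − power = 1 − 0.9422 = 0.0578.

β ≈ 0.058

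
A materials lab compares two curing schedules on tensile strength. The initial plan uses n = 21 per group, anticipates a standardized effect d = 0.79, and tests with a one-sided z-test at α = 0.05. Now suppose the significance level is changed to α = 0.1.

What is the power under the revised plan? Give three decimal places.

Power ≈ 0.899

δ = d·√(n/2) = 0.79 × √(21/2) = 2.5599 (unchanged). New critical value: z_{0.1} = 1.282.
Revised power = P(Z > 1.282 − δ) = Φ(1.278) = 0.8994.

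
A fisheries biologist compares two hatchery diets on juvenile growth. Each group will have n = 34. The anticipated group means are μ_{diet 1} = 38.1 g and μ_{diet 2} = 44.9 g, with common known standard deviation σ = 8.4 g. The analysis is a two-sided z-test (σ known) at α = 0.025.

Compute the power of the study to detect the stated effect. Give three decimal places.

Standardized effect: d = |μ_{diet 1} − μ_{diet 2}| / σ = |38.1 − 44.9| / 8.4 = 0.8095
Noncentrality parameter: δ = d·√(n/2) = 0.8095 × √(34/2) = 3.3378
Two-sided α = 0.025 → critical value z_{0.0125} = 2.241.
Power = Φ(δ − 2.241) + Φ(−δ − 2.241) = Φ(1.096) + Φ(-5.579) = 0.8635 + 0.0000 = 0.8635.

Power ≈ 0.864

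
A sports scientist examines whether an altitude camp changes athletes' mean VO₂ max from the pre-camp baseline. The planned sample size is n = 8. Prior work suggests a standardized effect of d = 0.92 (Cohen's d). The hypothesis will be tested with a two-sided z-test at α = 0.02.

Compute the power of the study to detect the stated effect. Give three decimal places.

Power ≈ 0.609

Noncentrality parameter: δ = d·√n = 0.92 × √8 = 2.6022
Two-sided α = 0.02 → critical value z_{0.01} = 2.326.
Power = Φ(δ − 2.326) + Φ(−δ − 2.326) = Φ(0.276) + Φ(-4.929) = 0.6087 + 0.0000 = 0.6087.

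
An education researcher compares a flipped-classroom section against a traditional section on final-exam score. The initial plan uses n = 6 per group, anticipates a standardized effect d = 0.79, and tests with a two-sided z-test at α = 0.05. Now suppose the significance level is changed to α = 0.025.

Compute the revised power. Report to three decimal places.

Power ≈ 0.191

δ = d·√(n/2) = 0.79 × √(6/2) = 1.3683 (unchanged). New critical value: z_{0.0125} = 2.241.
Revised power = Φ(δ − 2.241) + Φ(−δ − 2.241) = Φ(-0.873) + Φ(-3.610) = 0.1913 + 0.0002 = 0.1915.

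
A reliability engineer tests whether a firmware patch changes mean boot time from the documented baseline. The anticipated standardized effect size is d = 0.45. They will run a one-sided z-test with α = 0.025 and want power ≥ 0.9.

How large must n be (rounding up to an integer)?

n = 52

For power 0.9 need Φ(δ − z_{0.025}) = 0.9, so δ = z_{0.025} + z_{0.10} = 1.960 + 1.282 = 3.242.
δ = d·√n ⇒ n = (δ/d)² = (3.242 / 0.45)² = 51.89.
Rounding up, n = 52.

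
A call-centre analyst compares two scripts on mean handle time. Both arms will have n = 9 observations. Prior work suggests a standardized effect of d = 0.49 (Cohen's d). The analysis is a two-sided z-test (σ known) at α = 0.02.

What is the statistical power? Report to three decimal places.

Noncentrality parameter: δ = d·√(n/2) = 0.49 × √(9/2) = 1.0394
Critical value for a two-sided test at α = 0.02: z_{α/2} = 2.326.
Power = Φ(δ − 2.326) + Φ(−δ − 2.326) = Φ(-1.287) + Φ(-3.366) = 0.0991 + 0.0004 = 0.0994.

Power ≈ 0.099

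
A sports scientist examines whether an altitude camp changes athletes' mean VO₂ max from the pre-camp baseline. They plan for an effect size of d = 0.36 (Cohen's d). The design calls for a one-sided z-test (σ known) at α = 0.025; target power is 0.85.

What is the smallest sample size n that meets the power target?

n = 70

Set Φ(δ − 1.960) = 0.85; then δ − 1.960 = Φ⁻¹(0.85) = 1.036, giving δ = 2.996.
δ = d·√n ⇒ n = (δ/d)² = (2.996 / 0.36)² = 69.28.
Round up to the next whole unit.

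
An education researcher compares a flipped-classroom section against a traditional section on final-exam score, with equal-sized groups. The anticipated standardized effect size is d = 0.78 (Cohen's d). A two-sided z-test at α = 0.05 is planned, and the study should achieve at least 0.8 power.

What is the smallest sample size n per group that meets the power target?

n = 26 per group

Set Φ(δ − 1.960) = 0.8; then δ − 1.960 = Φ⁻¹(0.8) = 0.842, giving δ = 2.802.
(The Φ(−δ − z_{α/2}) term is vanishingly small for δ > 0 and is dropped in the standard sample-size formula.)
δ = d·√(n/2) ⇒ n = 2(δ/d)² = 2 × (2.802 / 0.78)² = 25.80.
Round up to the next whole unit.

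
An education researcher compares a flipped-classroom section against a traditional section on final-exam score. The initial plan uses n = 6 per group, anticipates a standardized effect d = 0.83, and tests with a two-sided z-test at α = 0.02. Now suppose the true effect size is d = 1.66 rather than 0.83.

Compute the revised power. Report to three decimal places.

Power ≈ 0.708

With d = 1.66: δ = d·√(n/2) = 1.66 × √(6/2) = 2.8752. Critical value z_{0.01} = 2.326.
Revised power = Φ(δ − 2.326) + Φ(−δ − 2.326) = Φ(0.549) + Φ(-5.202) = 0.7084 + 0.0000 = 0.7084.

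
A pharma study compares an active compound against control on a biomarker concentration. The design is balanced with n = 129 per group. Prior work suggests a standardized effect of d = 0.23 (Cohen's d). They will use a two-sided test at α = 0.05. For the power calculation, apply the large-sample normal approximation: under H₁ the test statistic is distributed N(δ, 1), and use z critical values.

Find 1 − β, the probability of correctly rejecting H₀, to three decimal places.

Power ≈ 0.455

Noncentrality parameter: λ = d·√(n/2) = 0.23 × √(129/2) = 1.8472
Two-sided α = 0.05 → critical value z_{0.025} = 1.960.
Power = Φ(λ − 1.960) + Φ(−λ − 1.960) = Φ(-0.113) + Φ(-3.807) = 0.4551 + 0.0001 = 0.4552.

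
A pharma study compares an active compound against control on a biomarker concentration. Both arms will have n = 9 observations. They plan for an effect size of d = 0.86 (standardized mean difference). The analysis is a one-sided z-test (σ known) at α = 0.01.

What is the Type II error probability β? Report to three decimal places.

Noncentrality parameter: δ = d·√(n/2) = 0.86 × √(9/2) = 1.8243
Critical value for a one-sided test at α = 0.01: z_α = 2.326.
Power = Φ(δ − 2.326) = Φ(-0.502) = 0.3078.
Type II error: β = 1 − power = 1 − 0.3078 = 0.6922.

β ≈ 0.692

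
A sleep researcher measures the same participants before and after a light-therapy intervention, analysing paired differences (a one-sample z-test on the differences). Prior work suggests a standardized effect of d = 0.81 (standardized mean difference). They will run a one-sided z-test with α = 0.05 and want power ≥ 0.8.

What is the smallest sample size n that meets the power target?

n = 10

For power 0.8 need Φ(δ − z_{0.05}) = 0.8, so δ = z_{0.05} + z_{0.20} = 1.645 + 0.842 = 2.486.
δ = d·√n ⇒ n = (δ/d)² = (2.486 / 0.81)² = 9.42.
Rounding up, n = 10.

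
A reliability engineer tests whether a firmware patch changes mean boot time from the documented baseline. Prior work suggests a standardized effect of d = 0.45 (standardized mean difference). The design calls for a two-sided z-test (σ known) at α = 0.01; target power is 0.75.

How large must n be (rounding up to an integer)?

n = 53

For power 0.75 need Φ(δ − z_{0.005}) = 0.75, so δ = z_{0.005} + z_{0.25} = 2.576 + 0.674 = 3.250.
(For δ > 0 the lower-tail rejection region contributes negligibly to power, so the one-term inversion is standard.)
δ = d·√n ⇒ n = (δ/d)² = (3.250 / 0.45)² = 52.17.
Rounding up, n = 53.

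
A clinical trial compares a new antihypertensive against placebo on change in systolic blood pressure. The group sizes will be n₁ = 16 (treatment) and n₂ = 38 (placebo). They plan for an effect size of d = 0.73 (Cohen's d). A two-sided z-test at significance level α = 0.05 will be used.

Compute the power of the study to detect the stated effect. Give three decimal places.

Noncentrality parameter: δ = d / √(1/n₁ + 1/n₂) = 0.73 / √(1/16 + 1/38) = 2.4495
Two-sided α = 0.05 → critical value z_{0.025} = 1.960.
Power = Φ(δ − 1.960) + Φ(−δ − 1.960) = Φ(0.490) + Φ(-4.409) = 0.6878 + 0.0000 = 0.6878.

Power ≈ 0.688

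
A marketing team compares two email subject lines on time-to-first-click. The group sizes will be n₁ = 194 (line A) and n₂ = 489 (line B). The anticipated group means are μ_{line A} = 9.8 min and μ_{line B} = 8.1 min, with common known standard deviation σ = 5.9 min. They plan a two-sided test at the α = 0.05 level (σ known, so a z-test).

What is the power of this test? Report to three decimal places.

Standardized effect: d = |μ_{line A} − μ_{line B}| / σ = |9.8 − 8.1| / 5.9 = 0.2881
Noncentrality parameter: δ = d / √(1/n₁ + 1/n₂) = 0.2881 / √(1/194 + 1/489) = 3.3958
Two-sided α = 0.05 → critical value z_{0.025} = 1.960.
Power = Φ(δ − 1.960) + Φ(−δ − 1.960) = Φ(1.436) + Φ(-5.356) = 0.9245 + 0.0000 = 0.9245.

Power ≈ 0.924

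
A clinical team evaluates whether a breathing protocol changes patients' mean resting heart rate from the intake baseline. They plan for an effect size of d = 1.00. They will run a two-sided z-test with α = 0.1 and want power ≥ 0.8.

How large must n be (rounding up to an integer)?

n = 7

Set Φ(δ − 1.645) = 0.8; then δ − 1.645 = Φ⁻¹(0.8) = 0.842, giving δ = 2.486.
(Ignoring the negligible lower-tail rejection probability gives the usual closed-form inversion.)
δ = d·√n ⇒ n = (δ/d)² = (2.486 / 1.00)² = 6.18.
Round up to the next whole unit.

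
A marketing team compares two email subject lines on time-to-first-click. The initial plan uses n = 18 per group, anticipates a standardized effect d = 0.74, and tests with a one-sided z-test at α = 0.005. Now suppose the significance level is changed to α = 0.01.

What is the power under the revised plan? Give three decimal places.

Power ≈ 0.458

δ = d·√(n/2) = 0.74 × √(18/2) = 2.2200 (unchanged). New critical value: z_{0.01} = 2.326.
Revised power = Φ(δ − 2.326) = Φ(-0.106) = 0.4577.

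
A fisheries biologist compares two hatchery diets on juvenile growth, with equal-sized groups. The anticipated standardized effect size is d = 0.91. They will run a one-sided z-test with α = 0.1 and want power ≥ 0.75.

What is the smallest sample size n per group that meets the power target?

For power 0.75 need Φ(δ − z_{0.1}) = 0.75, so δ = z_{0.1} + z_{0.25} = 1.282 + 0.674 = 1.956.
δ = d·√(n/2) ⇒ n = 2(δ/d)² = 2 × (1.956 / 0.91)² = 9.24.
Rounding up, n = 10 per group.

n = 10 per group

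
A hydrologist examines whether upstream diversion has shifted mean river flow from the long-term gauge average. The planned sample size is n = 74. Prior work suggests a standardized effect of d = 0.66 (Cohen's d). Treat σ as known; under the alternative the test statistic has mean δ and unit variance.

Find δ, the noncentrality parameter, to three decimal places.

δ ≈ 5.678

The noncentrality parameter scales effect size by the design's sample-size factor: δ = d·√n = 0.66 × √74 = 5.6775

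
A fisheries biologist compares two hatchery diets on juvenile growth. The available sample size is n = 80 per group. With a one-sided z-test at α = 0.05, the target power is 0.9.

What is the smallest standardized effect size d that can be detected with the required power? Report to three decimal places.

Need Φ(δ − 1.645) = 0.9, so δ = 1.645 + 1.282 = 2.926.
δ = d·√(n/2) ⇒ d = δ/√(n/2) = 2.926/√(80/2) = 0.4627.

d ≈ 0.463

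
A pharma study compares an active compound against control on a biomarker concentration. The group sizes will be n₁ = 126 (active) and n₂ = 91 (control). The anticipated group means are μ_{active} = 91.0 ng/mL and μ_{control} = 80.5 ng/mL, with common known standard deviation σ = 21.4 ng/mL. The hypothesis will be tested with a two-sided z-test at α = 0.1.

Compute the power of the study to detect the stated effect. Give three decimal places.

Power ≈ 0.973

Standardized effect: d = |μ_{active} − μ_{control}| / σ = |91.0 − 80.5| / 21.4 = 0.4907
Noncentrality parameter: δ = d / √(1/n₁ + 1/n₂) = 0.4907 / √(1/126 + 1/91) = 3.5666
Two-sided α = 0.1 → critical value z_{0.05} = 1.645.
Power = Φ(δ − 1.645) + Φ(−δ − 1.645) = Φ(1.922) + Φ(-5.211) = 0.9727 + 0.0000 = 0.9727.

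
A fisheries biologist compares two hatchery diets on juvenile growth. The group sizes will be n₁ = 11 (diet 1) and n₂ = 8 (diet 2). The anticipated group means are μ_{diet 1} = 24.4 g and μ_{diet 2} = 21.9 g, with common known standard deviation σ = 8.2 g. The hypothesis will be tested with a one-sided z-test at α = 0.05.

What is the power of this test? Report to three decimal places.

Power ≈ 0.161

Standardized effect: d = |μ_{diet 1} − μ_{diet 2}| / σ = |24.4 − 21.9| / 8.2 = 0.3049
Noncentrality parameter: δ = d / √(1/n₁ + 1/n₂) = 0.3049 / √(1/11 + 1/8) = 0.6561
Critical value for a one-sided test at α = 0.05: z_α = 1.645.
Power = P(Z > 1.645 − δ) = Φ(-0.989) = 0.1614.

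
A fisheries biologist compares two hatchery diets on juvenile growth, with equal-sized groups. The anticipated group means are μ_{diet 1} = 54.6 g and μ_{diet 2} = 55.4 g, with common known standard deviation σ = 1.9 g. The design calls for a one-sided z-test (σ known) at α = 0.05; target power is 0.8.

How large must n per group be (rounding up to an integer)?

n = 70 per group

Standardized effect: d = |μ_{diet 1} − μ_{diet 2}| / σ = |54.6 − 55.4| / 1.9 = 0.4211
For power 0.8 need Φ(δ − z_{0.05}) = 0.8, so δ = z_{0.05} + z_{0.20} = 1.645 + 0.842 = 2.486.
δ = d·√(n/2) ⇒ n = 2(δ/d)² = 2 × (2.486 / 0.4211)² = 69.75.
Rounding up, n = 70 per group.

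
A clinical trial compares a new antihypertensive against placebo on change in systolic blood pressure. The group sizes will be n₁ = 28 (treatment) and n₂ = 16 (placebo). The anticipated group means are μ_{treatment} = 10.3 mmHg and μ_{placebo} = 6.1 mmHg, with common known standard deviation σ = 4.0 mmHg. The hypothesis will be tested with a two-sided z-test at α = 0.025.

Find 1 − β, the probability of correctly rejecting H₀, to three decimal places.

Standardized effect: d = |μ_{treatment} − μ_{placebo}| / σ = |10.3 − 6.1| / 4.0 = 1.0500
Noncentrality parameter: δ = d / √(1/n₁ + 1/n₂) = 1.0500 / √(1/28 + 1/16) = 3.3504
Critical value for a two-sided test at α = 0.025: z_{α/2} = 2.241.
Power = Φ(δ − 2.241) + Φ(−δ − 2.241) = Φ(1.109) + Φ(-5.592) = 0.8663 + 0.0000 = 0.8663.

Power ≈ 0.866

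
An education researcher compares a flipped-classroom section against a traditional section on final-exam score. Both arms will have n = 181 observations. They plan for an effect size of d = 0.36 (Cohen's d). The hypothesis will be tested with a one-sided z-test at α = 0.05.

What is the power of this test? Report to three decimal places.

Noncentrality parameter: δ = d·√(n/2) = 0.36 × √(181/2) = 3.4247
One-sided α = 0.05 → critical value z_{0.05} = 1.645.
Power = P(Z > 1.645 − δ) = Φ(1.780) = 0.9625.

Power ≈ 0.962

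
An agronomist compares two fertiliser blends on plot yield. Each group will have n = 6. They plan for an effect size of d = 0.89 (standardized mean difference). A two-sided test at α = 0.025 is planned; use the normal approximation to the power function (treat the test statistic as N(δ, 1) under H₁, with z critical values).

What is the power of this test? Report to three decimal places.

Power ≈ 0.242

Noncentrality parameter: δ = d·√(n/2) = 0.89 × √(6/2) = 1.5415
Two-sided α = 0.025 → critical value z_{0.0125} = 2.241.
Power = Φ(δ − 2.241) + Φ(−δ − 2.241) = Φ(-0.700) + Φ(-3.783) = 0.2420 + 0.0001 = 0.2421.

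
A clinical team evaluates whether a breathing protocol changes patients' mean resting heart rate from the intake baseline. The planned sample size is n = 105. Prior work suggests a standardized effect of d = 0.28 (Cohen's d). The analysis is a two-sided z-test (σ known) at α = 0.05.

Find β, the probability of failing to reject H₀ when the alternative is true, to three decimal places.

Noncentrality parameter: δ = d·√n = 0.28 × √105 = 2.8691
Two-sided α = 0.05 → critical value z_{0.025} = 1.960.
Power = Φ(δ − 1.960) + Φ(−δ − 1.960) = Φ(0.909) + Φ(-4.829) = 0.8184 + 0.0000 = 0.8184.
Type II error: β = 1 − power = 1 − 0.8184 = 0.1816.

β ≈ 0.182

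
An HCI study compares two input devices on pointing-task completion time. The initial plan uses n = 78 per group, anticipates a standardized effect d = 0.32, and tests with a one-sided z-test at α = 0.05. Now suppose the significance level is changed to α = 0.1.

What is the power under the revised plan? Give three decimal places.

Power ≈ 0.763

δ = d·√(n/2) = 0.32 × √(78/2) = 1.9984 (unchanged). New critical value: z_{0.1} = 1.282.
Revised power = P(Z > 1.282 − δ) = Φ(0.717) = 0.7633.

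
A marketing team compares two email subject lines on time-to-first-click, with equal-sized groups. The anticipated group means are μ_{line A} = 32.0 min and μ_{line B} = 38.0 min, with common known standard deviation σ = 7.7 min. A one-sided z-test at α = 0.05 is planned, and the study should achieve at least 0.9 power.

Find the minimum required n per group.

n = 29 per group

Standardized effect: d = |μ_{line A} − μ_{line B}| / σ = |32.0 − 38.0| / 7.7 = 0.7792
Set Φ(δ − 1.645) = 0.9; then δ − 1.645 = Φ⁻¹(0.9) = 1.282, giving δ = 2.926.
δ = d·√(n/2) ⇒ n = 2(δ/d)² = 2 × (2.926 / 0.7792)² = 28.21.
Round up to the next whole unit.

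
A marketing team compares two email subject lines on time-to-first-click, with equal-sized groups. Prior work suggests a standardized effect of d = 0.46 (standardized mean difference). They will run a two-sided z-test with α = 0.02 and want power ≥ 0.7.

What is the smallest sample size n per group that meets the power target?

n = 77 per group

For power 0.7 need Φ(δ − z_{0.01}) = 0.7, so δ = z_{0.01} + z_{0.30} = 2.326 + 0.524 = 2.851.
(For δ > 0 the lower-tail rejection region contributes negligibly to power, so the one-term inversion is standard.)
δ = d·√(n/2) ⇒ n = 2(δ/d)² = 2 × (2.851 / 0.46)² = 76.81.
Rounding up, n = 77 per group.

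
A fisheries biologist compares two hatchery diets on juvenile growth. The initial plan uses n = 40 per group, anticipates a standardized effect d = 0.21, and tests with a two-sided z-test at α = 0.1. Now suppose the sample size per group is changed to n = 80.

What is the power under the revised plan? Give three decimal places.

Power ≈ 0.377

With n = 80 per group: δ = d·√(n/2) = 0.21 × √(80/2) = 1.3282. Critical value z_{0.05} = 1.645.
Revised power = Φ(δ − 1.645) + Φ(−δ − 1.645) = Φ(-0.317) + Φ(-2.973) = 0.3757 + 0.0015 = 0.3772.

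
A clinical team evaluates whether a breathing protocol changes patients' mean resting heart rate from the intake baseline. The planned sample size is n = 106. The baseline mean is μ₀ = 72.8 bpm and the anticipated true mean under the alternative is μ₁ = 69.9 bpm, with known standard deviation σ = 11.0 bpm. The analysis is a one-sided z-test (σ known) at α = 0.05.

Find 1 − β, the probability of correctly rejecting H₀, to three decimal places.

Standardized effect: d = |μ₁ − μ₀| / σ = |69.9 − 72.8| / 11.0 = 0.2636
Noncentrality parameter: δ = d·√n = 0.2636 × √106 = 2.7143
Critical value for a one-sided test at α = 0.05: z_α = 1.645.
Power = P(Z > 1.645 − δ) = Φ(1.069) = 0.8576.

Power ≈ 0.858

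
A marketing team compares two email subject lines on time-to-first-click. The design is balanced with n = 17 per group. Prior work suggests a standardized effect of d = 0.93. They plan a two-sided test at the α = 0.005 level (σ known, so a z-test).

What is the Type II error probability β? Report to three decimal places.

Noncentrality parameter: δ = d·√(n/2) = 0.93 × √(17/2) = 2.7114
Two-sided α = 0.005 → critical value z_{0.0025} = 2.807.
Power = Φ(δ − 2.807) + Φ(−δ − 2.807) = Φ(-0.096) + Φ(-5.518) = 0.4619 + 0.0000 = 0.4619.
Type II error: β = 1 − power = 1 − 0.4619 = 0.5381.

β ≈ 0.538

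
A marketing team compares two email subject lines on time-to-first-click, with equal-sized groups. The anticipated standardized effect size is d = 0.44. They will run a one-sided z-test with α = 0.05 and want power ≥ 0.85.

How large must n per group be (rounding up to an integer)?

n = 75 per group

For power 0.85 need Φ(δ − z_{0.05}) = 0.85, so δ = z_{0.05} + z_{0.15} = 1.645 + 1.036 = 2.681.
δ = d·√(n/2) ⇒ n = 2(δ/d)² = 2 × (2.681 / 0.44)² = 74.27.
Rounding up, n = 75 per group.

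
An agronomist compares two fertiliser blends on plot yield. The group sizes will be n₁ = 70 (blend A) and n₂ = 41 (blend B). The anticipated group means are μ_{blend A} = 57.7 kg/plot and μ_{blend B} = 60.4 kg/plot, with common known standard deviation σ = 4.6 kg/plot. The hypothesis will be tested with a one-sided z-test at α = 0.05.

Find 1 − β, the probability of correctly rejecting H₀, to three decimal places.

Power ≈ 0.910

Standardized effect: d = |μ_{blend A} − μ_{blend B}| / σ = |57.7 − 60.4| / 4.6 = 0.5870
Noncentrality parameter: δ = d / √(1/n₁ + 1/n₂) = 0.5870 / √(1/70 + 1/41) = 2.9846
Critical value for a one-sided test at α = 0.05: z_α = 1.645.
Power = Φ(δ − 1.645) = Φ(1.340) = 0.9098.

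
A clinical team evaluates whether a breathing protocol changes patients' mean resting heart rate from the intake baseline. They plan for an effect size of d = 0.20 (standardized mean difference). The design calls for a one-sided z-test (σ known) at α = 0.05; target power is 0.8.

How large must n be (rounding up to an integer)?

n = 155

Set Φ(δ − 1.645) = 0.8; then δ − 1.645 = Φ⁻¹(0.8) = 0.842, giving δ = 2.486.
δ = d·√n ⇒ n = (δ/d)² = (2.486 / 0.20)² = 154.56.
Rounding up, n = 155.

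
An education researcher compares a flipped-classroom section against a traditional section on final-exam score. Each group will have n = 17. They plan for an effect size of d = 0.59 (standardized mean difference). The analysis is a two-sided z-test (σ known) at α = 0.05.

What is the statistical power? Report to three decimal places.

Power ≈ 0.405

Noncentrality parameter: δ = d·√(n/2) = 0.59 × √(17/2) = 1.7201
Two-sided α = 0.05 → critical value z_{0.025} = 1.960.
Power = Φ(δ − 1.960) + Φ(−δ − 1.960) = Φ(-0.240) + Φ(-3.680) = 0.4052 + 0.0001 = 0.4053.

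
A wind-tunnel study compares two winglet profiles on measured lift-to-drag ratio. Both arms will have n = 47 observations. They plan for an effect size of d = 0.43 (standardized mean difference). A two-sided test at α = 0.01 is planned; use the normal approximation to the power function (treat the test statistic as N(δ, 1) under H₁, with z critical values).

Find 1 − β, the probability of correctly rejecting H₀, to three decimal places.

Noncentrality parameter: δ = d·√(n/2) = 0.43 × √(47/2) = 2.0845
Two-sided α = 0.01 → critical value z_{0.005} = 2.576.
Power = Φ(δ − 2.576) + Φ(−δ − 2.576) = Φ(-0.491) + Φ(-4.660) = 0.3116 + 0.0000 = 0.3116.

Power ≈ 0.312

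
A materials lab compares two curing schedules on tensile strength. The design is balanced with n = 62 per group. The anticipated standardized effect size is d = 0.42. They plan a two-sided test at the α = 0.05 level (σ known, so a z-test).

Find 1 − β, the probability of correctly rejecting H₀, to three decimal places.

Noncentrality parameter: δ = d·√(n/2) = 0.42 × √(62/2) = 2.3385
Two-sided α = 0.05 → critical value z_{0.025} = 1.960.
Power = Φ(δ − 1.960) + Φ(−δ − 1.960) = Φ(0.378) + Φ(-4.298) = 0.6475 + 0.0000 = 0.6475.

Power ≈ 0.647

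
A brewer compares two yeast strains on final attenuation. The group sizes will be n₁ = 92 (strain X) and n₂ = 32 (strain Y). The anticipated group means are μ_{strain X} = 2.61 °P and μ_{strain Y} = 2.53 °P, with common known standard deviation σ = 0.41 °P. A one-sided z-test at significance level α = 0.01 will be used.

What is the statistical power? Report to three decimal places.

Power ≈ 0.084

Standardized effect: d = |μ_{strain X} − μ_{strain Y}| / σ = |2.61 − 2.53| / 0.41 = 0.1951
Noncentrality parameter: δ = d / √(1/n₁ + 1/n₂) = 0.1951 / √(1/92 + 1/32) = 0.9507
Critical value for a one-sided test at α = 0.01: z_α = 2.326.
Power = P(Z > 2.326 − δ) = Φ(-1.376) = 0.0845.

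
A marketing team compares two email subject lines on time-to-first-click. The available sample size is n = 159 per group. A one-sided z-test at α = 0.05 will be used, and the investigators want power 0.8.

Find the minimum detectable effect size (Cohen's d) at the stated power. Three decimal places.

Required noncentrality: δ = z_{0.05} + z_{0.20} = 1.645 + 0.842 = 2.486.
δ = d·√(n/2) ⇒ d = δ/√(n/2) = 2.486/√(159/2) = 0.2789.

d ≈ 0.279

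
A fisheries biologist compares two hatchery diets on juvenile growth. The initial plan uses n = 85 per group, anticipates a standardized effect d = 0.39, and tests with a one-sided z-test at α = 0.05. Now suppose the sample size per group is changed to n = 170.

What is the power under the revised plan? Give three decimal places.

Power ≈ 0.974

With n = 170 per group: δ = d·√(n/2) = 0.39 × √(170/2) = 3.5956. Critical value z_{0.05} = 1.645.
Revised power = Φ(δ − 1.645) = Φ(1.951) = 0.9745.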